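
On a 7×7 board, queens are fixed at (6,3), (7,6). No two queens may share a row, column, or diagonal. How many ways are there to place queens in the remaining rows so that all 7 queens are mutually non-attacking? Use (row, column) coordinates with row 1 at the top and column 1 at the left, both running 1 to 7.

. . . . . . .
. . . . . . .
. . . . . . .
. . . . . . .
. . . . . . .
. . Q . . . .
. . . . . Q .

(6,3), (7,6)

Branch on row 1: col 1 → 0; col 2 → 3; col 4 → 0; col 5 → 0; col 7 → 0.
Sum: 0 + 3 + 0 + 0 + 0 = 3.

3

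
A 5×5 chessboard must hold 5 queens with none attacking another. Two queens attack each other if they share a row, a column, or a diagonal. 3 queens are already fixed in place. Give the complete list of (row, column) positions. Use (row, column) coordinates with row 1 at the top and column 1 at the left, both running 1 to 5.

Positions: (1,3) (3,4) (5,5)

(1,3) (2,1) (3,4) (4,2) (5,5)

Row 2: attacked by (1,3)→{2,3,4}; (3,4)→{3,4,5}; (5,5)→{2,5}. Safe: 1. Place at column 1.
Row 4: attacked by (1,3)→{3}; (2,1)→{1,3}; (3,4)→{3,4,5}; (5,5)→{4,5}. Safe: 2. Place at column 2.
Columns [3, 1, 4, 2, 5], r−c [-2, 1, -1, 2, 0], r+c [4, 3, 7, 6, 10] are all distinct, so no two queens attack.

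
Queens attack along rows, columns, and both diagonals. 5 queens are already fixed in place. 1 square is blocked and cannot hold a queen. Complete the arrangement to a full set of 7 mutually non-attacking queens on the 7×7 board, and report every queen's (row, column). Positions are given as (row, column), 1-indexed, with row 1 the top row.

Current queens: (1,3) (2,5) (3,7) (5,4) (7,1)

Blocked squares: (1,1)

Row 4: attacked by (1,3)→{3,6}; (2,5)→{3,5,7}; (3,7)→{6,7}; (5,4)→{3,4,5}; (7,1)→{1,4}. Safe: 2. Place at column 2.
Row 6: attacked by (1,3)→{3}; (2,5)→{1,5}; (3,7)→{4,7}; (4,2)→{2,4}; (5,4)→{3,4,5}; (7,1)→{1,2}. Safe: 6. Place at column 6.
Columns [3, 5, 7, 2, 4, 6, 1], r−c [-2, -3, -4, 2, 1, 0, 6], r+c [4, 7, 10, 6, 9, 12, 8] are all distinct, so no two queens attack.

(1,3) (2,5) (3,7) (4,2) (5,4) (6,6) (7,1)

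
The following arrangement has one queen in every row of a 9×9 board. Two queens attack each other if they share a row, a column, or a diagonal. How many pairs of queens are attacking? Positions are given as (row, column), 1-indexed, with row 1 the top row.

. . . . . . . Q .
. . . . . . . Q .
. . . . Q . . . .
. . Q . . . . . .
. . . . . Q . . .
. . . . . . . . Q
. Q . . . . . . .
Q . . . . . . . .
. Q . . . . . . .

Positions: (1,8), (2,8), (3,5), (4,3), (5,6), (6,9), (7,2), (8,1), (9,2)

7

Same column: (1,8)–(2,8) (column 8); (7,2)–(9,2) (column 2).
Same diagonal: (1,8)–(7,2) (|1−7| = |8−2| = 6); (1,8)–(8,1) (|1−8| = |8−1| = 7); (5,6)–(9,2) (|5−9| = |6−2| = 4); (7,2)–(8,1) (|7−8| = |2−1| = 1); (8,1)–(9,2) (|8−9| = |1−2| = 1).
Total attacking pairs: 7.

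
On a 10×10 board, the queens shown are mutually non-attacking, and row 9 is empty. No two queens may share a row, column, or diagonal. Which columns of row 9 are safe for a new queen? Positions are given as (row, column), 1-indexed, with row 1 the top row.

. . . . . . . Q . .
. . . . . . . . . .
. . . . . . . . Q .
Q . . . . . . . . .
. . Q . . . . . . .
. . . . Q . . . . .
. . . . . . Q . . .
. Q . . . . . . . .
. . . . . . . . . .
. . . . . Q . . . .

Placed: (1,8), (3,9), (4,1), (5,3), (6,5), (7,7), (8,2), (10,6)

(1,8) attacks row 9 at column 8.
(3,9) attacks row 9 at column 9 and diagonals 3.
(4,1) attacks row 9 at column 1 and diagonals 6.
(5,3) attacks row 9 at column 3 and diagonals 7.
(6,5) attacks row 9 at column 5 and diagonals 2, 8.
(7,7) attacks row 9 at column 7 and diagonals 5, 9.
(8,2) attacks row 9 at column 2 and diagonals 1, 3.
(10,6) attacks row 9 at column 6 and diagonals 5, 7.
Attacked columns: {1, 2, 3, 5, 6, 7, 8, 9}. Safe: {4, 10}.

columns 4, 10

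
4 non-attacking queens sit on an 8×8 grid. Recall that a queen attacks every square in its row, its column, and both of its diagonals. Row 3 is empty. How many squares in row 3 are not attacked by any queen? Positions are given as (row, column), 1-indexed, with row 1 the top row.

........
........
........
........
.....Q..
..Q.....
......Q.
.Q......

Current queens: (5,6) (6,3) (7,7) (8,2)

2

(5,6) attacks row 3 at column 6 and diagonals 4, 8.
(6,3) attacks row 3 at column 3 and diagonals 6.
(7,7) attacks row 3 at column 7 and diagonals 3.
(8,2) attacks row 3 at column 2 and diagonals 7.
Attacked columns: {2, 3, 4, 6, 7, 8}. Safe: {1, 5}.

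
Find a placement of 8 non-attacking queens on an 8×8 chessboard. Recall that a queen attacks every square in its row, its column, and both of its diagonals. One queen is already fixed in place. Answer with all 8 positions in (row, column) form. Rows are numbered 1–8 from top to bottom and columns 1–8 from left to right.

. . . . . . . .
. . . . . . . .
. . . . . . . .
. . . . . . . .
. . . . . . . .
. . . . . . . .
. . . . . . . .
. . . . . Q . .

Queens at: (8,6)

(1,3) (2,7) (3,2) (4,8) (5,5) (6,1) (7,4) (8,6)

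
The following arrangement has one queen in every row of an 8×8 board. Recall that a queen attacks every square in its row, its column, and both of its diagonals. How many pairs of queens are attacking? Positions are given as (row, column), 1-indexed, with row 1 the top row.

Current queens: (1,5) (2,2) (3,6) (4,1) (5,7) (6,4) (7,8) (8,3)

All columns are distinct and no two queens satisfy |Δrow| = |Δcol|, so no pair attacks.

0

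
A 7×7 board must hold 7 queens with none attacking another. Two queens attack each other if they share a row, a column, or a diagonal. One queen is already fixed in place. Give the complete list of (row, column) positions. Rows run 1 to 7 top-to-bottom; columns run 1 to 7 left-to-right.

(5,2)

Row 1: attacked by (5,2)→{2,6}. Safe: 1, 3, 4, 5, 7. Place at column 7.
Row 2: attacked by (1,7)→{6,7}; (5,2)→{2,5}. Safe: 1, 3, 4. Place at column 4.
Row 3: attacked by (1,7)→{5,7}; (2,4)→{3,4,5}; (5,2)→{2,4}. Safe: 1, 6. Place at column 1.
Row 4: attacked by (1,7)→{4,7}; (2,4)→{2,4,6}; (3,1)→{1,2}; (5,2)→{1,2,3}. Safe: 5. Place at column 5.
Row 6: attacked by (1,7)→{2,7}; (2,4)→{4}; (3,1)→{1,4}; (4,5)→{3,5,7}; (5,2)→{1,2,3}. Safe: 6. Place at column 6.
Row 7: attacked by (1,7)→{1,7}; (2,4)→{4}; (3,1)→{1,5}; (4,5)→{2,5}; (5,2)→{2,4}; (6,6)→{5,6,7}. Safe: 3. Place at column 3.
Columns [7, 4, 1, 5, 2, 6, 3], r−c [-6, -2, 2, -1, 3, 0, 4], r+c [8, 6, 4, 9, 7, 12, 10] are all distinct, so no two queens attack.

(1,7) (2,4) (3,1) (4,5) (5,2) (6,6) (7,3)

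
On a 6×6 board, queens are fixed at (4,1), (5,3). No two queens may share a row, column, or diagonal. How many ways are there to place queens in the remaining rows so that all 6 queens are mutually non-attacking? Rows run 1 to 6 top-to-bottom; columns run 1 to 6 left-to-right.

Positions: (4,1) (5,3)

1

Branch on row 1: col 2 → 1; col 5 → 0; col 6 → 0.
Sum: 1 + 0 + 0 = 1.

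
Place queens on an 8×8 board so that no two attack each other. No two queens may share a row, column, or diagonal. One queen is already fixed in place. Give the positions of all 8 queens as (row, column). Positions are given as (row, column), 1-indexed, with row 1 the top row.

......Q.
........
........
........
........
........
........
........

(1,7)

(1,7) (2,1) (3,3) (4,8) (5,6) (6,4) (7,2) (8,5)

Row 2: attacked by (1,7)→{6,7,8}. Safe: 1, 2, 3, 4, 5. Place at column 1.
Row 3: attacked by (1,7)→{5,7}; (2,1)→{1,2}. Safe: 3, 4, 6, 8. Place at column 3.
Row 4: attacked by (1,7)→{4,7}; (2,1)→{1,3}; (3,3)→{2,3,4}. Safe: 5, 6, 8. Place at column 8.
Row 5: attacked by (1,7)→{3,7}; (2,1)→{1,4}; (3,3)→{1,3,5}; (4,8)→{7,8}. Safe: 2, 6. Place at column 6.
Row 6: attacked by (1,7)→{2,7}; (2,1)→{1,5}; (3,3)→{3,6}; (4,8)→{6,8}; (5,6)→{5,6,7}. Safe: 4. Place at column 4.
Row 7: attacked by (1,7)→{1,7}; (2,1)→{1,6}; (3,3)→{3,7}; (4,8)→{5,8}; (5,6)→{4,6,8}; (6,4)→{3,4,5}. Safe: 2. Place at column 2.
Row 8: attacked by (1,7)→{7}; (2,1)→{1,7}; (3,3)→{3,8}; (4,8)→{4,8}; (5,6)→{3,6}; (6,4)→{2,4,6}; (7,2)→{1,2,3}. Safe: 5. Place at column 5.
Columns [7, 1, 3, 8, 6, 4, 2, 5], r−c [-6, 1, 0, -4, -1, 2, 5, 3], r+c [8, 3, 6, 12, 11, 10, 9, 13] are all distinct, so no two queens attack.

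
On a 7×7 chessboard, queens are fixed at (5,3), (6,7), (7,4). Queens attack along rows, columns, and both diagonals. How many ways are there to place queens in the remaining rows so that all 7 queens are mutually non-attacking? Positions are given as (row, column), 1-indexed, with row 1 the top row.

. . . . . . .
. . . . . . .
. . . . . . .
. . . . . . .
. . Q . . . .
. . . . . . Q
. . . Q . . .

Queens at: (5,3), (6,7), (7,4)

Branch on row 1: col 1 → 1; col 5 → 0; col 6 → 0.
Sum: 1 + 0 + 0 = 1.

1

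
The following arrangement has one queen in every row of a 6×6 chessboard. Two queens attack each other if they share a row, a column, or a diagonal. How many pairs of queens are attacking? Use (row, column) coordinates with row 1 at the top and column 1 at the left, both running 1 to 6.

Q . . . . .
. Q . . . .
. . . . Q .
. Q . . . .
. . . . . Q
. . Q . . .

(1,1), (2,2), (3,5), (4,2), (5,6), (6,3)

Same column: (2,2)–(4,2) (column 2).
Same diagonal: (1,1)–(2,2) (|1−2| = |1−2| = 1).
Total attacking pairs: 2.

2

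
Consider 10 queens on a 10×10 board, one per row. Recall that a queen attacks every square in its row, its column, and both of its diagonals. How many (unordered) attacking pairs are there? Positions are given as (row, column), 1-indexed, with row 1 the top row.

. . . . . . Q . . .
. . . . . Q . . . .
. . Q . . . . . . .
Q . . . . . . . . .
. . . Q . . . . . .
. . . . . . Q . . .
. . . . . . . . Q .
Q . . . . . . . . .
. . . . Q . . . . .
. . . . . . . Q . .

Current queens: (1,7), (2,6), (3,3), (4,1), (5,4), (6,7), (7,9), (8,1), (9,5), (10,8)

Same column: (1,7)–(6,7) (column 7); (4,1)–(8,1) (column 1).
Same diagonal: (1,7)–(2,6) (|1−2| = |7−6| = 1); (5,4)–(8,1) (|5−8| = |4−1| = 3).
Total attacking pairs: 4.

4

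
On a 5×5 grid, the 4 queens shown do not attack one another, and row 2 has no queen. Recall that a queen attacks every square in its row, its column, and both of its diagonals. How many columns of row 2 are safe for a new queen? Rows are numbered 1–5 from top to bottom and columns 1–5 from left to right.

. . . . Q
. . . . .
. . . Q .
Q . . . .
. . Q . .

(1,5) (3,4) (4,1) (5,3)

1

(1,5) attacks row 2 at column 5 and diagonals 4.
(3,4) attacks row 2 at column 4 and diagonals 3, 5.
(4,1) attacks row 2 at column 1 and diagonals 3.
(5,3) attacks row 2 at column 3.
Attacked columns: {1, 3, 4, 5}. Safe: {2}.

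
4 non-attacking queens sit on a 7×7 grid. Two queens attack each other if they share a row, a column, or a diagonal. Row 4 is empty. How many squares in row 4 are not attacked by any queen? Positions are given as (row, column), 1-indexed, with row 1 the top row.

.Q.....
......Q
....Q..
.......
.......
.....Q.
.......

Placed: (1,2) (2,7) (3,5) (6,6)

(1,2) attacks row 4 at column 2 and diagonals 5.
(2,7) attacks row 4 at column 7 and diagonals 5.
(3,5) attacks row 4 at column 5 and diagonals 4, 6.
(6,6) attacks row 4 at column 6 and diagonals 4.
Attacked columns: {2, 4, 5, 6, 7}. Safe: {1, 3}.

2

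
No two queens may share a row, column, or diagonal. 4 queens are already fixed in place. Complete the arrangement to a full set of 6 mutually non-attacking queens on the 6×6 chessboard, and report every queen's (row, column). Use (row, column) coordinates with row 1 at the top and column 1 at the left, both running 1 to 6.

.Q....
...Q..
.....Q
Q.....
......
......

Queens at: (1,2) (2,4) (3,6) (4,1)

Row 5: attacked by (1,2)→{2,6}; (2,4)→{1,4}; (3,6)→{4,6}; (4,1)→{1,2}. Safe: 3, 5. Place at column 3.
Row 6: attacked by (1,2)→{2}; (2,4)→{4}; (3,6)→{3,6}; (4,1)→{1,3}; (5,3)→{2,3,4}. Safe: 5. Place at column 5.
Columns [2, 4, 6, 1, 3, 5], r−c [-1, -2, -3, 3, 2, 1], r+c [3, 6, 9, 5, 8, 11] are all distinct, so no two queens attack.

(1,2) (2,4) (3,6) (4,1) (5,3) (6,5)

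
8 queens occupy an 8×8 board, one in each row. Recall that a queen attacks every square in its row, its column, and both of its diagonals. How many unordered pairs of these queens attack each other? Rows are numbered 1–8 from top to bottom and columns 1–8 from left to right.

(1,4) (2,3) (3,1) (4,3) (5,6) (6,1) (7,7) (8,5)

5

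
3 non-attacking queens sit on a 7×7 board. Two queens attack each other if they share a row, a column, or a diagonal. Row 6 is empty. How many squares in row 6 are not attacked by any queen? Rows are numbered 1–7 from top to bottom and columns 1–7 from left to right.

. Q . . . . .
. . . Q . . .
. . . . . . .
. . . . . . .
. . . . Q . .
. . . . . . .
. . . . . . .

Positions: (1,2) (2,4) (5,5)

(1,2) attacks row 6 at column 2 and diagonals 7.
(2,4) attacks row 6 at column 4.
(5,5) attacks row 6 at column 5 and diagonals 4, 6.
Attacked columns: {2, 4, 5, 6, 7}. Safe: {1, 3}.

2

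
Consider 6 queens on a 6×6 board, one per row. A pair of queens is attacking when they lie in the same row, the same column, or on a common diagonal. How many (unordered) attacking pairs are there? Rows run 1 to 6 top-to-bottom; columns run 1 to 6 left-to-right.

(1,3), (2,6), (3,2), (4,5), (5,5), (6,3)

Same column: (1,3)–(6,3) (column 3); (4,5)–(5,5) (column 5).
Same diagonal: (4,5)–(6,3) (|4−6| = |5−3| = 2).
Total attacking pairs: 3.

3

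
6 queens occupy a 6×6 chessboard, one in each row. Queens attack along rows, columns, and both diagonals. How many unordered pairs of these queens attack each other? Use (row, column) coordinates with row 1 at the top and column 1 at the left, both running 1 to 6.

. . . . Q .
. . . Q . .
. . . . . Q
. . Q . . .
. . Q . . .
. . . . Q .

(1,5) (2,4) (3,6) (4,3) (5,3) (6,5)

4

Same column: (1,5)–(6,5) (column 5); (4,3)–(5,3) (column 3).
Same diagonal: (1,5)–(2,4) (|1−2| = |5−4| = 1); (4,3)–(6,5) (|4−6| = |3−5| = 2).
Total attacking pairs: 4.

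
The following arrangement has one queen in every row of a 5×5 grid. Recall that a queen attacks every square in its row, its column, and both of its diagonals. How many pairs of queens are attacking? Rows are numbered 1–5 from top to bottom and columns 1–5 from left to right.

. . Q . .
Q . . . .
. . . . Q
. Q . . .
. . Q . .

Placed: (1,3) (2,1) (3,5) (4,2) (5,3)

4

Same column: (1,3)–(5,3) (column 3).
Same diagonal: (1,3)–(3,5) (|1−3| = |3−5| = 2); (3,5)–(5,3) (|3−5| = |5−3| = 2); (4,2)–(5,3) (|4−5| = |2−3| = 1).
Total attacking pairs: 4.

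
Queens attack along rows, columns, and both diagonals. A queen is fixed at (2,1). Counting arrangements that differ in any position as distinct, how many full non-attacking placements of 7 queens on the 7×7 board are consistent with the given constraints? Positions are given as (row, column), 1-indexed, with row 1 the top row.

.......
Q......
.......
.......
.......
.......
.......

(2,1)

7

Branch on row 1: col 3 → 2; col 4 → 2; col 5 → 2; col 6 → 1; col 7 → 0.
Sum: 2 + 2 + 2 + 1 + 0 = 7.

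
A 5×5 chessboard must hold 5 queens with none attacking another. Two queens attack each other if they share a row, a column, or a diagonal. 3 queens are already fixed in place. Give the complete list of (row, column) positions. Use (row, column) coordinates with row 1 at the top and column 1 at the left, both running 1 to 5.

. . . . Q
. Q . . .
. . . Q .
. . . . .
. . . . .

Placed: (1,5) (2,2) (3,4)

Row 4: attacked by (1,5)→{2,5}; (2,2)→{2,4}; (3,4)→{3,4,5}. Safe: 1. Place at column 1.
Row 5: attacked by (1,5)→{1,5}; (2,2)→{2,5}; (3,4)→{2,4}; (4,1)→{1,2}. Safe: 3. Place at column 3.
Columns [5, 2, 4, 1, 3], r−c [-4, 0, -1, 3, 2], r+c [6, 4, 7, 5, 8] are all distinct, so no two queens attack.

(1,5) (2,2) (3,4) (4,1) (5,3)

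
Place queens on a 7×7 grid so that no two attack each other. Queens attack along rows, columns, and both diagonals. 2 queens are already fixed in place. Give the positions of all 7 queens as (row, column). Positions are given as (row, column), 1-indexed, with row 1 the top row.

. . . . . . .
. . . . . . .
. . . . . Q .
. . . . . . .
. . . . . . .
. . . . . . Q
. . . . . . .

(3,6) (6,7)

(1,3) (2,1) (3,6) (4,2) (5,5) (6,7) (7,4)

Row 1: attacked by (3,6)→{4,6}; (6,7)→{2,7}. Safe: 1, 3, 5. Place at column 3.
Row 2: attacked by (1,3)→{2,3,4}; (3,6)→{5,6,7}; (6,7)→{3,7}. Safe: 1. Place at column 1.
Row 4: attacked by (1,3)→{3,6}; (2,1)→{1,3}; (3,6)→{5,6,7}; (6,7)→{5,7}. Safe: 2, 4. Place at column 2.
Row 5: attacked by (1,3)→{3,7}; (2,1)→{1,4}; (3,6)→{4,6}; (4,2)→{1,2,3}; (6,7)→{6,7}. Safe: 5. Place at column 5.
Row 7: attacked by (1,3)→{3}; (2,1)→{1,6}; (3,6)→{2,6}; (4,2)→{2,5}; (5,5)→{3,5,7}; (6,7)→{6,7}. Safe: 4. Place at column 4.
Columns [3, 1, 6, 2, 5, 7, 4], r−c [-2, 1, -3, 2, 0, -1, 3], r+c [4, 3, 9, 6, 10, 13, 11] are all distinct, so no two queens attack.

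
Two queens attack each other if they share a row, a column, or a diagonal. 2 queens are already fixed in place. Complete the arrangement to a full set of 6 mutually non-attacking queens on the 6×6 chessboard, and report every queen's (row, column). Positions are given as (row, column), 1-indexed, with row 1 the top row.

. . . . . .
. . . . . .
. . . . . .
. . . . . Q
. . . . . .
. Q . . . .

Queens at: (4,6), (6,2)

Row 1: attacked by (4,6)→{3,6}; (6,2)→{2}. Safe: 1, 4, 5. Place at column 5.
Row 2: attacked by (1,5)→{4,5,6}; (4,6)→{4,6}; (6,2)→{2,6}. Safe: 1, 3. Place at column 3.
Row 3: attacked by (1,5)→{3,5}; (2,3)→{2,3,4}; (4,6)→{5,6}; (6,2)→{2,5}. Safe: 1. Place at column 1.
Row 5: attacked by (1,5)→{1,5}; (2,3)→{3,6}; (3,1)→{1,3}; (4,6)→{5,6}; (6,2)→{1,2,3}. Safe: 4. Place at column 4.
Columns [5, 3, 1, 6, 4, 2], r−c [-4, -1, 2, -2, 1, 4], r+c [6, 5, 4, 10, 9, 8] are all distinct, so no two queens attack.

(1,5) (2,3) (3,1) (4,6) (5,4) (6,2)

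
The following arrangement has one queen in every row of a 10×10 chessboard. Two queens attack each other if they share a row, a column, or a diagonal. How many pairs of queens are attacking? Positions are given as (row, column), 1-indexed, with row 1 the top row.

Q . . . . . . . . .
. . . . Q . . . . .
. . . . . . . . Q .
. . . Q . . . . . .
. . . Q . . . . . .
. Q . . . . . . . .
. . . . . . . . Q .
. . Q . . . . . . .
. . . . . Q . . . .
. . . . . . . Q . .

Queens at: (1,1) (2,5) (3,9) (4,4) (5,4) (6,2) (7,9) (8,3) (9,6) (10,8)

4

Same column: (3,9)–(7,9) (column 9); (4,4)–(5,4) (column 4).
Same diagonal: (1,1)–(4,4) (|1−4| = |1−4| = 3); (4,4)–(6,2) (|4−6| = |4−2| = 2).
Total attacking pairs: 4.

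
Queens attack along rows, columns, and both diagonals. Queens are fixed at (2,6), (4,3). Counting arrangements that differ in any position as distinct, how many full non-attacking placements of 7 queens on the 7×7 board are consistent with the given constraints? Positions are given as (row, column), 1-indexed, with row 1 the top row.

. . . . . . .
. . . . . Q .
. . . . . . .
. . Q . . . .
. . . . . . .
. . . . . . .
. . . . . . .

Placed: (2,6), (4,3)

Branch on row 1: col 1 → 0; col 2 → 0; col 4 → 1.
Sum: 0 + 0 + 1 = 1.

1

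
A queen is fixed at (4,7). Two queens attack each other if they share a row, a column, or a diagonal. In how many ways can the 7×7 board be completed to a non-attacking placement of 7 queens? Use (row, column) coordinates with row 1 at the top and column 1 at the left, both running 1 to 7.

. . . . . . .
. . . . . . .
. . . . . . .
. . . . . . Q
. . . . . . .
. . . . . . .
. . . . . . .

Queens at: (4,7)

6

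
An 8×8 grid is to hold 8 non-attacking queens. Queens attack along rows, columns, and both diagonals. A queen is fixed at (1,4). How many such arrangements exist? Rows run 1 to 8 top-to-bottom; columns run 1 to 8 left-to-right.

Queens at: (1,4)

18

Branch on row 2: col 1 → 2; col 2 → 6; col 6 → 3; col 7 → 4; col 8 → 3.
Sum: 2 + 6 + 3 + 4 + 3 = 18.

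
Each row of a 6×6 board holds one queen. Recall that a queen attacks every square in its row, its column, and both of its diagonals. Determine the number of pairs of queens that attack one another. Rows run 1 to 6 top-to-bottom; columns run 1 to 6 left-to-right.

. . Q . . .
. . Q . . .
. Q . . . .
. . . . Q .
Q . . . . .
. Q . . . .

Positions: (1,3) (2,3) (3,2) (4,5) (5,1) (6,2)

5

Same column: (1,3)–(2,3) (column 3); (3,2)–(6,2) (column 2).
Same diagonal: (2,3)–(3,2) (|2−3| = |3−2| = 1); (2,3)–(4,5) (|2−4| = |3−5| = 2); (5,1)–(6,2) (|5−6| = |1−2| = 1).
Total attacking pairs: 5.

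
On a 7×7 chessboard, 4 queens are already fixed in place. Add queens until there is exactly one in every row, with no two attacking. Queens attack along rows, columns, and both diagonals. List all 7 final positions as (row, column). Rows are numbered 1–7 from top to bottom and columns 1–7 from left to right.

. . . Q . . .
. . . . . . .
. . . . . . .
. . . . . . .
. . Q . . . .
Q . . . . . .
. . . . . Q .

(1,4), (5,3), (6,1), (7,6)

(1,4) (2,2) (3,7) (4,5) (5,3) (6,1) (7,6)

Row 2: attacked by (1,4)→{3,4,5}; (5,3)→{3,6}; (6,1)→{1,5}; (7,6)→{1,6}. Safe: 2, 7. Place at column 2.
Row 3: attacked by (1,4)→{2,4,6}; (2,2)→{1,2,3}; (5,3)→{1,3,5}; (6,1)→{1,4}; (7,6)→{2,6}. Safe: 7. Place at column 7.
Row 4: attacked by (1,4)→{1,4,7}; (2,2)→{2,4}; (3,7)→{6,7}; (5,3)→{2,3,4}; (6,1)→{1,3}; (7,6)→{3,6}. Safe: 5. Place at column 5.
Columns [4, 2, 7, 5, 3, 1, 6], r−c [-3, 0, -4, -1, 2, 5, 1], r+c [5, 4, 10, 9, 8, 7, 13] are all distinct, so no two queens attack.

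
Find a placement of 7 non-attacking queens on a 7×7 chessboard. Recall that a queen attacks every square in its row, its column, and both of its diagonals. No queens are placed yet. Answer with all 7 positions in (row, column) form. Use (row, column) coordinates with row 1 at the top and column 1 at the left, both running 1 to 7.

Row 1: Safe: 1, 2, 3, 4, 5, 6, 7. Place at column 4.
Row 2: attacked by (1,4)→{3,4,5}. Safe: 1, 2, 6, 7. Place at column 6.
Row 3: attacked by (1,4)→{2,4,6}; (2,6)→{5,6,7}. Safe: 1, 3. Place at column 1.
Row 4: attacked by (1,4)→{1,4,7}; (2,6)→{4,6}; (3,1)→{1,2}. Safe: 3, 5. Place at column 3.
Row 5: attacked by (1,4)→{4}; (2,6)→{3,6}; (3,1)→{1,3}; (4,3)→{2,3,4}. Safe: 5, 7. Place at column 5.
Row 6: attacked by (1,4)→{4}; (2,6)→{2,6}; (3,1)→{1,4}; (4,3)→{1,3,5}; (5,5)→{4,5,6}. Safe: 7. Place at column 7.
Row 7: attacked by (1,4)→{4}; (2,6)→{1,6}; (3,1)→{1,5}; (4,3)→{3,6}; (5,5)→{3,5,7}; (6,7)→{6,7}. Safe: 2. Place at column 2.
Columns [4, 6, 1, 3, 5, 7, 2], r−c [-3, -4, 2, 1, 0, -1, 5], r+c [5, 8, 4, 7, 10, 13, 9] are all distinct, so no two queens attack.

(1,4) (2,6) (3,1) (4,3) (5,5) (6,7) (7,2)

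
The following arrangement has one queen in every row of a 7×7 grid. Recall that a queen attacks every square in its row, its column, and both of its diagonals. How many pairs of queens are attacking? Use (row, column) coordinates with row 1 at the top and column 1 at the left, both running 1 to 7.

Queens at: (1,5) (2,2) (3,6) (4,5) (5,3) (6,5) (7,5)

Same column: (1,5)–(4,5) (column 5); (1,5)–(6,5) (column 5); (1,5)–(7,5) (column 5); (4,5)–(6,5) (column 5); (4,5)–(7,5) (column 5); (6,5)–(7,5) (column 5).
Same diagonal: (3,6)–(4,5) (|3−4| = |6−5| = 1); (5,3)–(7,5) (|5−7| = |3−5| = 2).
Total attacking pairs: 8.

8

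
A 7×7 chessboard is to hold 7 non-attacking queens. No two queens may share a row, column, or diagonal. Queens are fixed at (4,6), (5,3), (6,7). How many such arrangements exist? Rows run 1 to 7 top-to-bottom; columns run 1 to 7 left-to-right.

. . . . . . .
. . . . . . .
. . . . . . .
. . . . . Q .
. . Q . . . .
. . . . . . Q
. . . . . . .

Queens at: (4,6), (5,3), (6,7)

1

Branch on row 1: col 1 → 1; col 4 → 0; col 5 → 0.
Sum: 1 + 0 + 0 = 1.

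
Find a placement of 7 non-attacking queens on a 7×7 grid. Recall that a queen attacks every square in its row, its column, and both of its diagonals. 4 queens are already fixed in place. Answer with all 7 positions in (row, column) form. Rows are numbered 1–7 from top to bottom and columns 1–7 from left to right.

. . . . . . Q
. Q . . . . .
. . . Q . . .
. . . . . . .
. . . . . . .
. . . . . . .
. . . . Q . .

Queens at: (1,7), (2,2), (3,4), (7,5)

(1,7) (2,2) (3,4) (4,6) (5,1) (6,3) (7,5)

Row 4: attacked by (1,7)→{4,7}; (2,2)→{2,4}; (3,4)→{3,4,5}; (7,5)→{2,5}. Safe: 1, 6. Place at column 6.
Row 5: attacked by (1,7)→{3,7}; (2,2)→{2,5}; (3,4)→{2,4,6}; (4,6)→{5,6,7}; (7,5)→{3,5,7}. Safe: 1. Place at column 1.
Row 6: attacked by (1,7)→{2,7}; (2,2)→{2,6}; (3,4)→{1,4,7}; (4,6)→{4,6}; (5,1)→{1,2}; (7,5)→{4,5,6}. Safe: 3. Place at column 3.
Columns [7, 2, 4, 6, 1, 3, 5], r−c [-6, 0, -1, -2, 4, 3, 2], r+c [8, 4, 7, 10, 6, 9, 12] are all distinct, so no two queens attack.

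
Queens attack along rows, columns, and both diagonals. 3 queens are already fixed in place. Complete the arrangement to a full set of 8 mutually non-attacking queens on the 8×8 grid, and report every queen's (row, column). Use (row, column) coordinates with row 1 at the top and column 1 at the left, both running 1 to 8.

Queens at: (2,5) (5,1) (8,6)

(1,3) (2,5) (3,8) (4,4) (5,1) (6,7) (7,2) (8,6)

Row 1: attacked by (2,5)→{4,5,6}; (5,1)→{1,5}; (8,6)→{6}. Safe: 2, 3, 7, 8. Place at column 3.
Row 3: attacked by (1,3)→{1,3,5}; (2,5)→{4,5,6}; (5,1)→{1,3}; (8,6)→{1,6}. Safe: 2, 7, 8. Place at column 8.
Row 4: attacked by (1,3)→{3,6}; (2,5)→{3,5,7}; (3,8)→{7,8}; (5,1)→{1,2}; (8,6)→{2,6}. Safe: 4. Place at column 4.
Row 6: attacked by (1,3)→{3,8}; (2,5)→{1,5}; (3,8)→{5,8}; (4,4)→{2,4,6}; (5,1)→{1,2}; (8,6)→{4,6,8}. Safe: 7. Place at column 7.
Row 7: attacked by (1,3)→{3}; (2,5)→{5}; (3,8)→{4,8}; (4,4)→{1,4,7}; (5,1)→{1,3}; (6,7)→{6,7,8}; (8,6)→{5,6,7}. Safe: 2. Place at column 2.
Columns [3, 5, 8, 4, 1, 7, 2, 6], r−c [-2, -3, -5, 0, 4, -1, 5, 2], r+c [4, 7, 11, 8, 6, 13, 9, 14] are all distinct, so no two queens attack.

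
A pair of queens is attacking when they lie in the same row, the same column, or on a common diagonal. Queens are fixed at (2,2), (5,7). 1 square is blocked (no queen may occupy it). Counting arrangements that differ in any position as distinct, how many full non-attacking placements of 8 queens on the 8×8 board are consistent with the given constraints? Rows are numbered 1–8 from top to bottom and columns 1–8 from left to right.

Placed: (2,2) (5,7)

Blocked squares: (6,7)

3

Branch on row 1: col 4 → 1; col 5 → 1; col 6 → 0; col 8 → 1.
Sum: 1 + 1 + 0 + 1 = 3.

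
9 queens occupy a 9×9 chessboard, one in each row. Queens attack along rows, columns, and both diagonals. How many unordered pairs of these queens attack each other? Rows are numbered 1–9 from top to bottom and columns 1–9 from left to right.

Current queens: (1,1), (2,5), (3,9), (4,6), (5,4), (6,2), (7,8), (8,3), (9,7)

All columns are distinct and no two queens satisfy |Δrow| = |Δcol|, so no pair attacks.

0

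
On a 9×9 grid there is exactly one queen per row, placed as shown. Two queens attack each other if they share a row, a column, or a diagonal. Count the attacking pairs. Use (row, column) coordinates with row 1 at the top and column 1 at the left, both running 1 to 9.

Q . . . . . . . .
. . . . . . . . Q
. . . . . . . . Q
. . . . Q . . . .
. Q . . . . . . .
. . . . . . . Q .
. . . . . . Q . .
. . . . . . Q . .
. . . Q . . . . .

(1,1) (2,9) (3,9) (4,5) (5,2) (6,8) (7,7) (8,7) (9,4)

4

Same column: (2,9)–(3,9) (column 9); (7,7)–(8,7) (column 7).
Same diagonal: (1,1)–(7,7) (|1−7| = |1−7| = 6); (6,8)–(7,7) (|6−7| = |8−7| = 1).
Total attacking pairs: 4.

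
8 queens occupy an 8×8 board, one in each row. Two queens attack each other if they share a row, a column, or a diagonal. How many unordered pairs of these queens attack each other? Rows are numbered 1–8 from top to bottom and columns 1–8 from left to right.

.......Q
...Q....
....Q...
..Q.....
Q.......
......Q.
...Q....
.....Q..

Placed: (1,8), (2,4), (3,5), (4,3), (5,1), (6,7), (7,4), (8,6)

Same column: (2,4)–(7,4) (column 4).
Same diagonal: (2,4)–(3,5) (|2−3| = |4−5| = 1); (2,4)–(5,1) (|2−5| = |4−1| = 3).
Total attacking pairs: 3.

3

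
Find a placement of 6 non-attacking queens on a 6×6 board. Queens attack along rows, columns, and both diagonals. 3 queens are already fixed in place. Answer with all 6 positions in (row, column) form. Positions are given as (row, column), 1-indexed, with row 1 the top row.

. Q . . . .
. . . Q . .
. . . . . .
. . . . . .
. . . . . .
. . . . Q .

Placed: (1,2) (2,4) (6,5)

(1,2) (2,4) (3,6) (4,1) (5,3) (6,5)

Row 3: attacked by (1,2)→{2,4}; (2,4)→{3,4,5}; (6,5)→{2,5}. Safe: 1, 6. Place at column 6.
Row 4: attacked by (1,2)→{2,5}; (2,4)→{2,4,6}; (3,6)→{5,6}; (6,5)→{3,5}. Safe: 1. Place at column 1.
Row 5: attacked by (1,2)→{2,6}; (2,4)→{1,4}; (3,6)→{4,6}; (4,1)→{1,2}; (6,5)→{4,5,6}. Safe: 3. Place at column 3.
Columns [2, 4, 6, 1, 3, 5], r−c [-1, -2, -3, 3, 2, 1], r+c [3, 6, 9, 5, 8, 11] are all distinct, so no two queens attack.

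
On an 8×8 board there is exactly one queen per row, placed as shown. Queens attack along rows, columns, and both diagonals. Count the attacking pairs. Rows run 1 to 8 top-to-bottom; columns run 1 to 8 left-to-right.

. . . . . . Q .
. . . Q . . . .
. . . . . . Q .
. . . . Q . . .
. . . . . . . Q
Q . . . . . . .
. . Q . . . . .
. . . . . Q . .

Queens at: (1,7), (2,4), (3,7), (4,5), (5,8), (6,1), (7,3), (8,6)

2

Same column: (1,7)–(3,7) (column 7).
Same diagonal: (3,7)–(7,3) (|3−7| = |7−3| = 4).
Total attacking pairs: 2.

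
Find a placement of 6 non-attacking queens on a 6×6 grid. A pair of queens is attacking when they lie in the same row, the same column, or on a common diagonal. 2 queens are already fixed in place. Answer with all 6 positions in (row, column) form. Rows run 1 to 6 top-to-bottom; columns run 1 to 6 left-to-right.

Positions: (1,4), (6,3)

Row 2: attacked by (1,4)→{3,4,5}; (6,3)→{3}. Safe: 1, 2, 6. Place at column 1.
Row 3: attacked by (1,4)→{2,4,6}; (2,1)→{1,2}; (6,3)→{3,6}. Safe: 5. Place at column 5.
Row 4: attacked by (1,4)→{1,4}; (2,1)→{1,3}; (3,5)→{4,5,6}; (6,3)→{1,3,5}. Safe: 2. Place at column 2.
Row 5: attacked by (1,4)→{4}; (2,1)→{1,4}; (3,5)→{3,5}; (4,2)→{1,2,3}; (6,3)→{2,3,4}. Safe: 6. Place at column 6.
Columns [4, 1, 5, 2, 6, 3], r−c [-3, 1, -2, 2, -1, 3], r+c [5, 3, 8, 6, 11, 9] are all distinct, so no two queens attack.

(1,4) (2,1) (3,5) (4,2) (5,6) (6,3)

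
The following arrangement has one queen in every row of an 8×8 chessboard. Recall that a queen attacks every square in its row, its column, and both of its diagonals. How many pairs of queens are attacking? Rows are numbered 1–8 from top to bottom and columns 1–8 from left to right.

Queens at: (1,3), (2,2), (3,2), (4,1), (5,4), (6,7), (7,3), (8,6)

Same column: (1,3)–(7,3) (column 3); (2,2)–(3,2) (column 2).
Same diagonal: (1,3)–(2,2) (|1−2| = |3−2| = 1); (3,2)–(4,1) (|3−4| = |2−1| = 1); (3,2)–(5,4) (|3−5| = |2−4| = 2).
Total attacking pairs: 5.

5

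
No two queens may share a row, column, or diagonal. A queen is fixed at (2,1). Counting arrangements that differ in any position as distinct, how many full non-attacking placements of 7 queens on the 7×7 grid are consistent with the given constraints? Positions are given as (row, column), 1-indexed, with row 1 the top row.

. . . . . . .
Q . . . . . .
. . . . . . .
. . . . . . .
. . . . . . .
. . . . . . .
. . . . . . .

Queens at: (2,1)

Branch on row 1: col 3 → 2; col 4 → 2; col 5 → 2; col 6 → 1; col 7 → 0.
Sum: 2 + 2 + 2 + 1 + 0 = 7.

7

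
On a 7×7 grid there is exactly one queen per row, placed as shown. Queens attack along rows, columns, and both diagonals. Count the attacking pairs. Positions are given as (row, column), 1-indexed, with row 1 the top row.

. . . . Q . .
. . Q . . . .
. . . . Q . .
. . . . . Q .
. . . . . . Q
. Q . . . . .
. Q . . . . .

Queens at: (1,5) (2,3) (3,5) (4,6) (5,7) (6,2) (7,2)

Same column: (1,5)–(3,5) (column 5); (6,2)–(7,2) (column 2).
Same diagonal: (3,5)–(4,6) (|3−4| = |5−6| = 1); (3,5)–(5,7) (|3−5| = |5−7| = 2); (3,5)–(6,2) (|3−6| = |5−2| = 3); (4,6)–(5,7) (|4−5| = |6−7| = 1).
Total attacking pairs: 6.

6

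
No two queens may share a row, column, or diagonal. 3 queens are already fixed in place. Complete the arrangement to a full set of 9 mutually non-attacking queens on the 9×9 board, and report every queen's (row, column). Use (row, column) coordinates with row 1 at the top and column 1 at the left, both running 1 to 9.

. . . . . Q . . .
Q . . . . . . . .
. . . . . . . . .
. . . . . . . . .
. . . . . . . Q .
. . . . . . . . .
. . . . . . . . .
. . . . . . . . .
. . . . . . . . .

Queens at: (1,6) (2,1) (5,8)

Row 3: attacked by (1,6)→{4,6,8}; (2,1)→{1,2}; (5,8)→{6,8}. Safe: 3, 5, 7, 9. Place at column 7.
Row 4: attacked by (1,6)→{3,6,9}; (2,1)→{1,3}; (3,7)→{6,7,8}; (5,8)→{7,8,9}. Safe: 2, 4, 5. Place at column 4.
Row 6: attacked by (1,6)→{1,6}; (2,1)→{1,5}; (3,7)→{4,7}; (4,4)→{2,4,6}; (5,8)→{7,8,9}. Safe: 3. Place at column 3.
Row 7: attacked by (1,6)→{6}; (2,1)→{1,6}; (3,7)→{3,7}; (4,4)→{1,4,7}; (5,8)→{6,8}; (6,3)→{2,3,4}. Safe: 5, 9. Place at column 5.
Row 8: attacked by (1,6)→{6}; (2,1)→{1,7}; (3,7)→{2,7}; (4,4)→{4,8}; (5,8)→{5,8}; (6,3)→{1,3,5}; (7,5)→{4,5,6}. Safe: 9. Place at column 9.
Row 9: attacked by (1,6)→{6}; (2,1)→{1,8}; (3,7)→{1,7}; (4,4)→{4,9}; (5,8)→{4,8}; (6,3)→{3,6}; (7,5)→{3,5,7}; (8,9)→{8,9}. Safe: 2. Place at column 2.
Columns [6, 1, 7, 4, 8, 3, 5, 9, 2], r−c [-5, 1, -4, 0, -3, 3, 2, -1, 7], r+c [7, 3, 10, 8, 13, 9, 12, 17, 11] are all distinct, so no two queens attack.

(1,6) (2,1) (3,7) (4,4) (5,8) (6,3) (7,5) (8,9) (9,2)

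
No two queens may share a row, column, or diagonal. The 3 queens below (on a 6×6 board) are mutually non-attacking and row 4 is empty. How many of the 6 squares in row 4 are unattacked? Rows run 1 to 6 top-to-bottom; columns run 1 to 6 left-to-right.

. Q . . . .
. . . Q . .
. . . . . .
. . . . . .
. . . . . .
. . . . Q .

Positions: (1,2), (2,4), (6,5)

1

(1,2) attacks row 4 at column 2 and diagonals 5.
(2,4) attacks row 4 at column 4 and diagonals 2, 6.
(6,5) attacks row 4 at column 5 and diagonals 3.
Attacked columns: {2, 3, 4, 5, 6}. Safe: {1}.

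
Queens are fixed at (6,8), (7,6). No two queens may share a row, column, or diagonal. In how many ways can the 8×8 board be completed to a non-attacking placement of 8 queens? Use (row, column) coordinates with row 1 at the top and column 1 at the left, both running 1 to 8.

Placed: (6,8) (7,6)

7

Branch on row 1: col 1 → 0; col 2 → 2; col 4 → 1; col 5 → 4; col 7 → 0.
Sum: 0 + 2 + 1 + 4 + 0 = 7.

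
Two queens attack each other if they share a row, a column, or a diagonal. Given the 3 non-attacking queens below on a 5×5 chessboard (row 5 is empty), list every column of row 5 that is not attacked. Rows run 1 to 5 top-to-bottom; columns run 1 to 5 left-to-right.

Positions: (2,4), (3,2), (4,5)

(2,4) attacks row 5 at column 4 and diagonals 1.
(3,2) attacks row 5 at column 2 and diagonals 4.
(4,5) attacks row 5 at column 5 and diagonals 4.
Attacked columns: {1, 2, 4, 5}. Safe: {3}.

columns 3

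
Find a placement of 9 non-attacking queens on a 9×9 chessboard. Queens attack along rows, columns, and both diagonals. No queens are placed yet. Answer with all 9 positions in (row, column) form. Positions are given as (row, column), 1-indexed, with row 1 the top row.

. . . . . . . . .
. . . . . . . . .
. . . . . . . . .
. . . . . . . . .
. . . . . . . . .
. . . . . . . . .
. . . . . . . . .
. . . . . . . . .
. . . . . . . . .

(1,2) (2,8) (3,5) (4,3) (5,9) (6,6) (7,4) (8,1) (9,7)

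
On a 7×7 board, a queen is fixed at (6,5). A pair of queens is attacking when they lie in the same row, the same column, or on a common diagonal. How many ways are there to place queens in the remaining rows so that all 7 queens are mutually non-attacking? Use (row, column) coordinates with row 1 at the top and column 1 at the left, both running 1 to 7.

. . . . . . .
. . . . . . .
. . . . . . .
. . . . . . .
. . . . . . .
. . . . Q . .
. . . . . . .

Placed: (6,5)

6

Branch on row 1: col 1 → 1; col 2 → 1; col 3 → 0; col 4 → 1; col 6 → 3; col 7 → 0.
Sum: 1 + 1 + 0 + 1 + 3 + 0 = 6.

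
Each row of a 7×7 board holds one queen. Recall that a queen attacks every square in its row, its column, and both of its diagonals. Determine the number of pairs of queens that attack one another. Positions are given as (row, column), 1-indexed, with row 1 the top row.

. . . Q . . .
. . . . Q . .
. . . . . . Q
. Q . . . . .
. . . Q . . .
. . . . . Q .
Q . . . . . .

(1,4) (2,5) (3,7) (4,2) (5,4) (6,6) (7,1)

2

Same column: (1,4)–(5,4) (column 4).
Same diagonal: (1,4)–(2,5) (|1−2| = |4−5| = 1).
Total attacking pairs: 2.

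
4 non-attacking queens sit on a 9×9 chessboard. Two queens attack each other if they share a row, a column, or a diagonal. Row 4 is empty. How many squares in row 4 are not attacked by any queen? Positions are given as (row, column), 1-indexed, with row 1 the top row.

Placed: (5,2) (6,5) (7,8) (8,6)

2

(5,2) attacks row 4 at column 2 and diagonals 1, 3.
(6,5) attacks row 4 at column 5 and diagonals 3, 7.
(7,8) attacks row 4 at column 8 and diagonals 5.
(8,6) attacks row 4 at column 6 and diagonals 2.
Attacked columns: {1, 2, 3, 5, 6, 7, 8}. Safe: {4, 9}.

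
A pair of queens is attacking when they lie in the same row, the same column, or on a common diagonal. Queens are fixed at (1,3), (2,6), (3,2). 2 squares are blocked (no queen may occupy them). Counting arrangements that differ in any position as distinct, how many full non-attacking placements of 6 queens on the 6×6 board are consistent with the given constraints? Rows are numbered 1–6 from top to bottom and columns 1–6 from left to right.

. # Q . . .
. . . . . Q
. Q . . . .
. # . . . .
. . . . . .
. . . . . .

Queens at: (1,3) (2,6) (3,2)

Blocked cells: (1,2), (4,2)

1

Branch on row 4: col 5 → 1.
Sum: 1 = 1.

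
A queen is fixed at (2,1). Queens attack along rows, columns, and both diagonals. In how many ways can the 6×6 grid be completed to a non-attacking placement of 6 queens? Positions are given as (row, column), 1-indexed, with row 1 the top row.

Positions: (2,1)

Branch on row 1: col 3 → 0; col 4 → 1; col 5 → 0; col 6 → 0.
Sum: 0 + 1 + 0 + 0 = 1.

1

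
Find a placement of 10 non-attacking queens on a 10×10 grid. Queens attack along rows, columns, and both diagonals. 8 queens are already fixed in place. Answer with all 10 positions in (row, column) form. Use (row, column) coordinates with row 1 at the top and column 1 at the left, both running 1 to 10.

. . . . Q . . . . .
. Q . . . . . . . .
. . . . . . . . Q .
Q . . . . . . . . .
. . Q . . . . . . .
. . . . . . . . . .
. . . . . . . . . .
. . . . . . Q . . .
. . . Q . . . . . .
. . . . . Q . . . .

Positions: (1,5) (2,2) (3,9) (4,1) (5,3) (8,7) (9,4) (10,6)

Row 6: attacked by (1,5)→{5,10}; (2,2)→{2,6}; (3,9)→{6,9}; (4,1)→{1,3}; (5,3)→{2,3,4}; (8,7)→{5,7,9}; (9,4)→{1,4,7}; (10,6)→{2,6,10}. Safe: 8. Place at column 8.
Row 7: attacked by (1,5)→{5}; (2,2)→{2,7}; (3,9)→{5,9}; (4,1)→{1,4}; (5,3)→{1,3,5}; (6,8)→{7,8,9}; (8,7)→{6,7,8}; (9,4)→{2,4,6}; (10,6)→{3,6,9}. Safe: 10. Place at column 10.
Columns [5, 2, 9, 1, 3, 8, 10, 7, 4, 6], r−c [-4, 0, -6, 3, 2, -2, -3, 1, 5, 4], r+c [6, 4, 12, 5, 8, 14, 17, 15, 13, 16] are all distinct, so no two queens attack.

(1,5) (2,2) (3,9) (4,1) (5,3) (6,8) (7,10) (8,7) (9,4) (10,6)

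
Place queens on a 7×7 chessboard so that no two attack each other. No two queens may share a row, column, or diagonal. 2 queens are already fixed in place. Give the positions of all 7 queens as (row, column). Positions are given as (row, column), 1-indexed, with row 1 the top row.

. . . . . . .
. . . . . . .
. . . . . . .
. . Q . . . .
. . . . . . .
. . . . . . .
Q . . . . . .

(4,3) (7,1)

(1,5) (2,2) (3,6) (4,3) (5,7) (6,4) (7,1)

Row 1: attacked by (4,3)→{3,6}; (7,1)→{1,7}. Safe: 2, 4, 5. Place at column 5.
Row 2: attacked by (1,5)→{4,5,6}; (4,3)→{1,3,5}; (7,1)→{1,6}. Safe: 2, 7. Place at column 2.
Row 3: attacked by (1,5)→{3,5,7}; (2,2)→{1,2,3}; (4,3)→{2,3,4}; (7,1)→{1,5}. Safe: 6. Place at column 6.
Row 5: attacked by (1,5)→{1,5}; (2,2)→{2,5}; (3,6)→{4,6}; (4,3)→{2,3,4}; (7,1)→{1,3}. Safe: 7. Place at column 7.
Row 6: attacked by (1,5)→{5}; (2,2)→{2,6}; (3,6)→{3,6}; (4,3)→{1,3,5}; (5,7)→{6,7}; (7,1)→{1,2}. Safe: 4. Place at column 4.
Columns [5, 2, 6, 3, 7, 4, 1], r−c [-4, 0, -3, 1, -2, 2, 6], r+c [6, 4, 9, 7, 12, 10, 8] are all distinct, so no two queens attack.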